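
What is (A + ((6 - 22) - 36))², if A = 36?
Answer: 256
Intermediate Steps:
(A + ((6 - 22) - 36))² = (36 + ((6 - 22) - 36))² = (36 + (-16 - 36))² = (36 - 52)² = (-16)² = 256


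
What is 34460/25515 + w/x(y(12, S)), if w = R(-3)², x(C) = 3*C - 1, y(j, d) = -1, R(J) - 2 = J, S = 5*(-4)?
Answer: 22465/20412 ≈ 1.1006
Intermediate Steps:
S = -20
R(J) = 2 + J
x(C) = -1 + 3*C
w = 1 (w = (2 - 3)² = (-1)² = 1)
34460/25515 + w/x(y(12, S)) = 34460/25515 + 1/(-1 + 3*(-1)) = 34460*(1/25515) + 1/(-1 - 3) = 6892/5103 + 1/(-4) = 6892/5103 + 1*(-¼) = 6892/5103 - ¼ = 22465/20412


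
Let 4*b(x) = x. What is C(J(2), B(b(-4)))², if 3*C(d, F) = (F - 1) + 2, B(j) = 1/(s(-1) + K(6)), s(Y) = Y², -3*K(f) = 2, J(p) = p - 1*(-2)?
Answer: 16/9 ≈ 1.7778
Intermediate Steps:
b(x) = x/4
J(p) = 2 + p (J(p) = p + 2 = 2 + p)
K(f) = -⅔ (K(f) = -⅓*2 = -⅔)
B(j) = 3 (B(j) = 1/((-1)² - ⅔) = 1/(1 - ⅔) = 1/(⅓) = 3)
C(d, F) = ⅓ + F/3 (C(d, F) = ((F - 1) + 2)/3 = ((-1 + F) + 2)/3 = (1 + F)/3 = ⅓ + F/3)
C(J(2), B(b(-4)))² = (⅓ + (⅓)*3)² = (⅓ + 1)² = (4/3)² = 16/9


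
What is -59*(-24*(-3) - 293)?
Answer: 13039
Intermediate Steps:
-59*(-24*(-3) - 293) = -59*(72 - 293) = -59*(-221) = 13039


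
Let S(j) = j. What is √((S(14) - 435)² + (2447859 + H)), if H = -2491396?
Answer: 6*√3714 ≈ 365.66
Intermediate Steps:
√((S(14) - 435)² + (2447859 + H)) = √((14 - 435)² + (2447859 - 2491396)) = √((-421)² - 43537) = √(177241 - 43537) = √133704 = 6*√3714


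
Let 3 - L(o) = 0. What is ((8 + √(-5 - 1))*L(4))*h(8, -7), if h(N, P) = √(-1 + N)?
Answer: 3*√7*(8 + I*√6) ≈ 63.498 + 19.442*I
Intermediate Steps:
L(o) = 3 (L(o) = 3 - 1*0 = 3 + 0 = 3)
((8 + √(-5 - 1))*L(4))*h(8, -7) = ((8 + √(-5 - 1))*3)*√(-1 + 8) = ((8 + √(-6))*3)*√7 = ((8 + I*√6)*3)*√7 = (24 + 3*I*√6)*√7 = √7*(24 + 3*I*√6)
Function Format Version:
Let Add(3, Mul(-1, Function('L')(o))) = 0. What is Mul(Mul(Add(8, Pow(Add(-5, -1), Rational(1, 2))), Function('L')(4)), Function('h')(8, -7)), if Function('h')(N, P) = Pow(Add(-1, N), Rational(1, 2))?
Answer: Mul(3, Pow(7, Rational(1, 2)), Add(8, Mul(I, Pow(6, Rational(1, 2))))) ≈ Add(63.498, Mul(19.442, I))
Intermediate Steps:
Function('L')(o) = 3 (Function('L')(o) = Add(3, Mul(-1, 0)) = Add(3, 0) = 3)
Mul(Mul(Add(8, Pow(Add(-5, -1), Rational(1, 2))), Function('L')(4)), Function('h')(8, -7)) = Mul(Mul(Add(8, Pow(Add(-5, -1), Rational(1, 2))), 3), Pow(Add(-1, 8), Rational(1, 2))) = Mul(Mul(Add(8, Pow(-6, Rational(1, 2))), 3), Pow(7, Rational(1, 2))) = Mul(Mul(Add(8, Mul(I, Pow(6, Rational(1, 2)))), 3), Pow(7, Rational(1, 2))) = Mul(Add(24, Mul(3, I, Pow(6, Rational(1, 2)))), Pow(7, Rational(1, 2))) = Mul(Pow(7, Rational(1, 2)), Add(24, Mul(3, I, Pow(6, Rational(1, 2)))))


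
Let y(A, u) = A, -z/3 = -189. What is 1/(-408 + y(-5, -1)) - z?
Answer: -234172/413 ≈ -567.00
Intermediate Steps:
z = 567 (z = -3*(-189) = 567)
1/(-408 + y(-5, -1)) - z = 1/(-408 - 5) - 1*567 = 1/(-413) - 567 = -1/413 - 567 = -234172/413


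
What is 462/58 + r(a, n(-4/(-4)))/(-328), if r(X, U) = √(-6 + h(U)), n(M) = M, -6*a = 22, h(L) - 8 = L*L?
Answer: 231/29 - √3/328 ≈ 7.9602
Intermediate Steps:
h(L) = 8 + L² (h(L) = 8 + L*L = 8 + L²)
a = -11/3 (a = -⅙*22 = -11/3 ≈ -3.6667)
r(X, U) = √(2 + U²) (r(X, U) = √(-6 + (8 + U²)) = √(2 + U²))
462/58 + r(a, n(-4/(-4)))/(-328) = 462/58 + √(2 + (-4/(-4))²)/(-328) = 462*(1/58) + √(2 + (-4*(-¼))²)*(-1/328) = 231/29 + √(2 + 1²)*(-1/328) = 231/29 + √(2 + 1)*(-1/328) = 231/29 + √3*(-1/328) = 231/29 - √3/328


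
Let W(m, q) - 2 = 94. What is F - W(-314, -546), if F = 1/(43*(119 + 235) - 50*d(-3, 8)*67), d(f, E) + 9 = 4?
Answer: -3069311/31972 ≈ -96.000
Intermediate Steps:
W(m, q) = 96 (W(m, q) = 2 + 94 = 96)
d(f, E) = -5 (d(f, E) = -9 + 4 = -5)
F = 1/31972 (F = 1/(43*(119 + 235) - 50*(-5)*67) = 1/(43*354 + 250*67) = 1/(15222 + 16750) = 1/31972 ≈ 3.1277e-5)
F - W(-314, -546) = 1/31972 - 1*96 = 1/31972 - 96 = -3069311/31972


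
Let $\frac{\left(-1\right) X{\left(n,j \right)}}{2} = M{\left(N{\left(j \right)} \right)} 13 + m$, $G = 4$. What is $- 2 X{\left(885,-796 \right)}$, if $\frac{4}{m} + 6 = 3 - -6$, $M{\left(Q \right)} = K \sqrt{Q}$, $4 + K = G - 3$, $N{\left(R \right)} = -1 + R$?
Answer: $\frac{16}{3} - 156 i \sqrt{797} \approx 5.3333 - 4404.1 i$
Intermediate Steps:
$K = -3$ ($K = -4 + \left(4 - 3\right) = -4 + 1 = -3$)
$M{\left(Q \right)} = - 3 \sqrt{Q}$
$m = \frac{4}{3}$ ($m = \frac{4}{-6 + \left(3 - -6\right)} = \frac{4}{-6 + \left(3 + 6\right)} = \frac{4}{-6 + 9} = \frac{4}{3} \approx 1.3333$)
$X{\left(n,j \right)} = - \frac{8}{3} + 78 \sqrt{-1 + j}$ ($X{\left(n,j \right)} = - 2 \left(- 3 \sqrt{-1 + j} 13 + \frac{4}{3}\right) = - 2 \left(- 39 \sqrt{-1 + j} + \frac{4}{3}\right) = - 2 \left(\frac{4}{3} - 39 \sqrt{-1 + j}\right) = - \frac{8}{3} + 78 \sqrt{-1 + j}$)
$- 2 X{\left(885,-796 \right)} = - 2 \left(- \frac{8}{3} + 78 \sqrt{-1 - 796}\right) = - 2 \left(- \frac{8}{3} + 78 \sqrt{-797}\right) = - 2 \left(- \frac{8}{3} + 78 i \sqrt{797}\right) = \frac{16}{3} - 156 i \sqrt{797}$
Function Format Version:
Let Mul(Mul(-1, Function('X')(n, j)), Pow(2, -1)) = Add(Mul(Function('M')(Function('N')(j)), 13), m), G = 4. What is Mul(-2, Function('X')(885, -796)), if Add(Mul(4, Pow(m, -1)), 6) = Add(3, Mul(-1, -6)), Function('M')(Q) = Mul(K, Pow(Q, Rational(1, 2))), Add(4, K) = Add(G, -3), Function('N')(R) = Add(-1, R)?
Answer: Add(Rational(16, 3), Mul(-156, I, Pow(797, Rational(1, 2)))) ≈ Add(5.3333, Mul(-4404.1, I))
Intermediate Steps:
K = -3 (K = Add(-4, Add(4, -3)) = Add(-4, 1) = -3)
Function('M')(Q) = Mul(-3, Pow(Q, Rational(1, 2)))
m = Rational(4, 3) (m = Mul(4, Pow(Add(-6, Add(3, Mul(-1, -6))), -1)) = Mul(4, Pow(Add(-6, Add(3, 6)), -1)) = Mul(4, Pow(Add(-6, 9), -1)) = Mul(4, Pow(3, -1)) = Mul(4, Rational(1, 3)) = Rational(4, 3) ≈ 1.3333)
Function('X')(n, j) = Add(Rational(-8, 3), Mul(78, Pow(Add(-1, j), Rational(1, 2)))) (Function('X')(n, j) = Mul(-2, Add(Mul(Mul(-3, Pow(Add(-1, j), Rational(1, 2))), 13), Rational(4, 3))) = Mul(-2, Add(Mul(-39, Pow(Add(-1, j), Rational(1, 2))), Rational(4, 3))) = Mul(-2, Add(Rational(4, 3), Mul(-39, Pow(Add(-1, j), Rational(1, 2))))) = Add(Rational(-8, 3), Mul(78, Pow(Add(-1, j), Rational(1, 2)))))
Mul(-2, Function('X')(885, -796)) = Mul(-2, Add(Rational(-8, 3), Mul(78, Pow(Add(-1, -796), Rational(1, 2))))) = Mul(-2, Add(Rational(-8, 3), Mul(78, Pow(-797, Rational(1, 2))))) = Mul(-2, Add(Rational(-8, 3), Mul(78, Mul(I, Pow(797, Rational(1, 2)))))) = Mul(-2, Add(Rational(-8, 3), Mul(78, I, Pow(797, Rational(1, 2))))) = Add(Rational(16, 3), Mul(-156, I, Pow(797, Rational(1, 2))))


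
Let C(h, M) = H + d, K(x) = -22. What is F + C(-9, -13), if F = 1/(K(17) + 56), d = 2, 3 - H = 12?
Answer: -237/34 ≈ -6.9706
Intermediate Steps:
H = -9 (H = 3 - 1*12 = 3 - 12 = -9)
C(h, M) = -7 (C(h, M) = -9 + 2 = -7)
F = 1/34 (F = 1/(-22 + 56) = 1/34 ≈ 0.029412)
F + C(-9, -13) = 1/34 - 7 = -237/34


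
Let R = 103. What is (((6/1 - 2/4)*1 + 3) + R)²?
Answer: 49729/4 ≈ 12432.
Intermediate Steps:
(((6/1 - 2/4)*1 + 3) + R)² = (((6/1 - 2/4)*1 + 3) + 103)² = (((6*1 - 2*¼)*1 + 3) + 103)² = (((6 - ½)*1 + 3) + 103)² = (((11/2)*1 + 3) + 103)² = ((11/2 + 3) + 103)² = (17/2 + 103)² = (223/2)² = 49729/4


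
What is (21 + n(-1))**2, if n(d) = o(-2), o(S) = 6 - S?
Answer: 841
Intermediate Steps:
n(d) = 8 (n(d) = 6 - 1*(-2) = 6 + 2 = 8)
(21 + n(-1))**2 = (21 + 8)**2 = 29**2 = 841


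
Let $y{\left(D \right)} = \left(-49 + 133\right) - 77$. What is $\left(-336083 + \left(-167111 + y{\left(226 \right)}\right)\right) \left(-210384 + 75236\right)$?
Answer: $68004716676$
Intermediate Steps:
$y{\left(D \right)} = 7$ ($y{\left(D \right)} = 84 - 77 = 7$)
$\left(-336083 + \left(-167111 + y{\left(226 \right)}\right)\right) \left(-210384 + 75236\right) = \left(-336083 + \left(-167111 + 7\right)\right) \left(-210384 + 75236\right) = \left(-336083 - 167104\right) \left(-135148\right) = \left(-503187\right) \left(-135148\right) = 68004716676$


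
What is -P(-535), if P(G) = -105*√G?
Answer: 105*I*√535 ≈ 2428.7*I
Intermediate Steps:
-P(-535) = -(-105)*√(-535) = -(-105)*I*√535 = 105*I*√535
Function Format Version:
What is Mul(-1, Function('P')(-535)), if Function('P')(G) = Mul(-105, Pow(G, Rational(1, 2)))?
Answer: Mul(105, I, Pow(535, Rational(1, 2))) ≈ Mul(2428.7, I)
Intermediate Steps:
Mul(-1, Function('P')(-535)) = Mul(-1, Mul(-105, Pow(-535, Rational(1, 2)))) = Mul(-1, Mul(-105, Mul(I, Pow(535, Rational(1, 2))))) = Mul(-1, Mul(-105, I, Pow(535, Rational(1, 2)))) = Mul(105, I, Pow(535, Rational(1, 2)))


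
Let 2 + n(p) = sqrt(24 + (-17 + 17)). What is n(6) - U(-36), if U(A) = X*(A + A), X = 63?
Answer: 4534 + 2*sqrt(6) ≈ 4538.9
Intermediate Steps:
n(p) = -2 + 2*sqrt(6) (n(p) = -2 + sqrt(24 + (-17 + 17)) = -2 + sqrt(24 + 0) = -2 + sqrt(24) = -2 + 2*sqrt(6))
U(A) = 126*A (U(A) = 63*(A + A) = 63*(2*A) = 126*A)
n(6) - U(-36) = (-2 + 2*sqrt(6)) - 126*(-36) = (-2 + 2*sqrt(6)) - 1*(-4536) = (-2 + 2*sqrt(6)) + 4536 = 4534 + 2*sqrt(6)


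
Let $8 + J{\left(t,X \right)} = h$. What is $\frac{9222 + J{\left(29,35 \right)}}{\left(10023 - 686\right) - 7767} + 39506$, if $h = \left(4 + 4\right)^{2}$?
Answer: $\frac{31016849}{785} \approx 39512.0$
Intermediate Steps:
$h = 64$ ($h = 8^{2} = 64$)
$J{\left(t,X \right)} = 56$ ($J{\left(t,X \right)} = -8 + 64 = 56$)
$\frac{9222 + J{\left(29,35 \right)}}{\left(10023 - 686\right) - 7767} + 39506 = \frac{9222 + 56}{\left(10023 - 686\right) - 7767} + 39506 = \frac{9278}{\left(10023 - 686\right) - 7767} + 39506 = \frac{9278}{9337 - 7767} + 39506 = \frac{9278}{1570} + 39506 = 9278 \cdot \frac{1}{1570} + 39506 = \frac{4639}{785} + 39506 = \frac{31016849}{785}$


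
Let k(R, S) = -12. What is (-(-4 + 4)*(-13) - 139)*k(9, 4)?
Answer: 1668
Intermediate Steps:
(-(-4 + 4)*(-13) - 139)*k(9, 4) = (-(-4 + 4)*(-13) - 139)*(-12) = (-1*0*(-13) - 139)*(-12) = (0*(-13) - 139)*(-12) = (0 - 139)*(-12) = -139*(-12) = 1668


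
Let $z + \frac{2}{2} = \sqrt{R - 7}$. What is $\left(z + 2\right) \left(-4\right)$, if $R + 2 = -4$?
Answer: $-4 - 4 i \sqrt{13} \approx -4.0 - 14.422 i$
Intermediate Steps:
$R = -6$ ($R = -2 - 4 = -6$)
$z = -1 + i \sqrt{13}$ ($z = -1 + \sqrt{-6 - 7} = -1 + \sqrt{-13} = -1 + i \sqrt{13} \approx -1.0 + 3.6056 i$)
$\left(z + 2\right) \left(-4\right) = \left(\left(-1 + i \sqrt{13}\right) + 2\right) \left(-4\right) = \left(1 + i \sqrt{13}\right) \left(-4\right) = -4 - 4 i \sqrt{13}$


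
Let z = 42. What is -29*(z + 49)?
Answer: -2639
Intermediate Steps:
-29*(z + 49) = -29*(42 + 49) = -29*91 = -2639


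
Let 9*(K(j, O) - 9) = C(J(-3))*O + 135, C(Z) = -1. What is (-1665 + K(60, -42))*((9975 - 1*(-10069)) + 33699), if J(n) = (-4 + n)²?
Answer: -263824387/3 ≈ -8.7942e+7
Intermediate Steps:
K(j, O) = 24 - O/9 (K(j, O) = 9 + (-O + 135)/9 = 9 + (135 - O)/9 = 9 + (15 - O/9) = 24 - O/9)
(-1665 + K(60, -42))*((9975 - 1*(-10069)) + 33699) = (-1665 + (24 - ⅑*(-42)))*((9975 - 1*(-10069)) + 33699) = (-1665 + (24 + 14/3))*((9975 + 10069) + 33699) = (-1665 + 86/3)*(20044 + 33699) = -4909/3*53743 = -263824387/3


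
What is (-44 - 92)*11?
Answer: -1496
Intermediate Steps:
(-44 - 92)*11 = -136*11 = -1496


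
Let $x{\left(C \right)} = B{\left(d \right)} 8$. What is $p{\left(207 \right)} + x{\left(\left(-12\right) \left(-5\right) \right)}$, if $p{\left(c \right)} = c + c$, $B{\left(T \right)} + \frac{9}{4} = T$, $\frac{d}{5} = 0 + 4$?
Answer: $556$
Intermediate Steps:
$d = 20$ ($d = 5 \left(0 + 4\right) = 5 \cdot 4 = 20$)
$B{\left(T \right)} = - \frac{9}{4} + T$
$p{\left(c \right)} = 2 c$
$x{\left(C \right)} = 142$ ($x{\left(C \right)} = \left(- \frac{9}{4} + 20\right) 8 = \frac{71}{4} \cdot 8 = 142$)
$p{\left(207 \right)} + x{\left(\left(-12\right) \left(-5\right) \right)} = 2 \cdot 207 + 142 = 414 + 142 = 556$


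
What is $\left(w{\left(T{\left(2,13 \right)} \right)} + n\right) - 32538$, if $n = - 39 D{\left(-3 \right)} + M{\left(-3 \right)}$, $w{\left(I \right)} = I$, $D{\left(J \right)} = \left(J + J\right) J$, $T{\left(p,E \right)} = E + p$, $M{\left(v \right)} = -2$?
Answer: $-33227$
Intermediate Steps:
$D{\left(J \right)} = 2 J^{2}$ ($D{\left(J \right)} = 2 J J = 2 J^{2}$)
$n = -704$ ($n = - 39 \cdot 2 \left(-3\right)^{2} - 2 = - 39 \cdot 2 \cdot 9 - 2 = \left(-39\right) 18 - 2 = -702 - 2 = -704$)
$\left(w{\left(T{\left(2,13 \right)} \right)} + n\right) - 32538 = \left(\left(13 + 2\right) - 704\right) - 32538 = \left(15 - 704\right) - 32538 = -689 - 32538 = -33227$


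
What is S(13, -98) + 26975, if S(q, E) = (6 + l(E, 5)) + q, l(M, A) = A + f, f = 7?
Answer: 27006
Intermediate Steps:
l(M, A) = 7 + A (l(M, A) = A + 7 = 7 + A)
S(q, E) = 18 + q (S(q, E) = (6 + (7 + 5)) + q = (6 + 12) + q = 18 + q)
S(13, -98) + 26975 = (18 + 13) + 26975 = 31 + 26975 = 27006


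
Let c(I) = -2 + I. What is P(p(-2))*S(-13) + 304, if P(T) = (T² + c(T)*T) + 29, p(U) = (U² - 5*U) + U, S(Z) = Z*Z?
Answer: 49821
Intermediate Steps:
S(Z) = Z²
p(U) = U² - 4*U
P(T) = 29 + T² + T*(-2 + T) (P(T) = (T² + (-2 + T)*T) + 29 = (T² + T*(-2 + T)) + 29 = 29 + T² + T*(-2 + T))
P(p(-2))*S(-13) + 304 = (29 + (-2*(-4 - 2))² + (-2*(-4 - 2))*(-2 - 2*(-4 - 2)))*(-13)² + 304 = (29 + (-2*(-6))² + (-2*(-6))*(-2 - 2*(-6)))*169 + 304 = (29 + 12² + 12*(-2 + 12))*169 + 304 = (29 + 144 + 12*10)*169 + 304 = (29 + 144 + 120)*169 + 304 = 293*169 + 304 = 49517 + 304 = 49821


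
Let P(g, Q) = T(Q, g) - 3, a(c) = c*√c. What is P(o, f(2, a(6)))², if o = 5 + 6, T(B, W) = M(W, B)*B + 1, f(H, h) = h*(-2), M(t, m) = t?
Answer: 104548 + 528*√6 ≈ 1.0584e+5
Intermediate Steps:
a(c) = c^(3/2)
f(H, h) = -2*h
T(B, W) = 1 + B*W (T(B, W) = W*B + 1 = B*W + 1 = 1 + B*W)
o = 11
P(g, Q) = -2 + Q*g (P(g, Q) = (1 + Q*g) - 3 = -2 + Q*g)
P(o, f(2, a(6)))² = (-2 - 12*√6*11)² = (-2 - 132*√6)²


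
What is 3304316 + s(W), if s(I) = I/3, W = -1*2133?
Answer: 3303605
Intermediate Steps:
W = -2133
s(I) = I/3 (s(I) = I*(1/3) = I/3)
3304316 + s(W) = 3304316 + (1/3)*(-2133) = 3304316 - 711 = 3303605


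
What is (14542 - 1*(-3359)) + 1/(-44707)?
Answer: 800300006/44707 ≈ 17901.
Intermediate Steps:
(14542 - 1*(-3359)) + 1/(-44707) = (14542 + 3359) - 1/44707 = 17901 - 1/44707 = 800300006/44707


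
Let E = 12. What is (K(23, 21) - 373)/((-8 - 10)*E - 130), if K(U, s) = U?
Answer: 175/173 ≈ 1.0116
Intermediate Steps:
(K(23, 21) - 373)/((-8 - 10)*E - 130) = (23 - 373)/((-8 - 10)*12 - 130) = -350/(-18*12 - 130) = -350/(-216 - 130) = -350/(-346) = -350*(-1/346) = 175/173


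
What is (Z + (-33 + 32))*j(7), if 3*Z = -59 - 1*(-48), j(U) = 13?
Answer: -182/3 ≈ -60.667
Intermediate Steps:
Z = -11/3 (Z = (-59 - 1*(-48))/3 = (-59 + 48)/3 = (1/3)*(-11) = -11/3 ≈ -3.6667)
(Z + (-33 + 32))*j(7) = (-11/3 + (-33 + 32))*13 = (-11/3 - 1)*13 = -14/3*13 = -182/3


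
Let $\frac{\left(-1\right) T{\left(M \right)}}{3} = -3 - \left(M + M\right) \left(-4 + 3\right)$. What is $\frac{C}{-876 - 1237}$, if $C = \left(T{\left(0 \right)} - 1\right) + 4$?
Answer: $- \frac{12}{2113} \approx -0.0056791$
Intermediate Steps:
$T{\left(M \right)} = 9 - 6 M$ ($T{\left(M \right)} = - 3 \left(-3 - \left(M + M\right) \left(-4 + 3\right)\right) = - 3 \left(-3 - 2 M \left(-1\right)\right) = - 3 \left(-3 - - 2 M\right) = - 3 \left(-3 + 2 M\right) = 9 - 6 M$)
$C = 12$ ($C = \left(\left(9 - 0\right) - 1\right) + 4 = \left(\left(9 + 0\right) - 1\right) + 4 = \left(9 - 1\right) + 4 = 8 + 4 = 12$)
$\frac{C}{-876 - 1237} = \frac{1}{-876 - 1237} \cdot 12 = \frac{1}{-2113} \cdot 12 = \left(- \frac{1}{2113}\right) 12 = - \frac{12}{2113}$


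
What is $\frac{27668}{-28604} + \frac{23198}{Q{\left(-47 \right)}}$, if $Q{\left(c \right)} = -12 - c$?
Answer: $\frac{23663829}{35755} \approx 661.83$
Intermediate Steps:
$\frac{27668}{-28604} + \frac{23198}{Q{\left(-47 \right)}} = \frac{27668}{-28604} + \frac{23198}{-12 - -47} = 27668 \left(- \frac{1}{28604}\right) + \frac{23198}{-12 + 47} = - \frac{6917}{7151} + \frac{23198}{35} = - \frac{6917}{7151} + 23198 \cdot \frac{1}{35} = - \frac{6917}{7151} + \frac{3314}{5} = \frac{23663829}{35755}$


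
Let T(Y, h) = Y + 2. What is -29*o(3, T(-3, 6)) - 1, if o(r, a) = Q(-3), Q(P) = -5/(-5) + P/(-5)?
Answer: -237/5 ≈ -47.400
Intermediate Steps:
Q(P) = 1 - P/5 (Q(P) = -5*(-⅕) + P*(-⅕) = 1 - P/5)
T(Y, h) = 2 + Y
o(r, a) = 8/5 (o(r, a) = 1 - ⅕*(-3) = 1 + ⅗ = 8/5)
-29*o(3, T(-3, 6)) - 1 = -29*8/5 - 1 = -232/5 - 1 = -237/5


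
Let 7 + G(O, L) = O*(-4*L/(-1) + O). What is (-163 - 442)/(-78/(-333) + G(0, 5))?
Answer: 67155/751 ≈ 89.421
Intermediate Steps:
G(O, L) = -7 + O*(O + 4*L) (G(O, L) = -7 + O*(-4*L/(-1) + O) = -7 + O*(-4*L*(-1) + O) = -7 + O*(-(-4)*L + O) = -7 + O*(4*L + O) = -7 + O*(O + 4*L))
(-163 - 442)/(-78/(-333) + G(0, 5)) = (-163 - 442)/(-78/(-333) + (-7 + 0² + 4*5*0)) = -605/(-78*(-1/333) + (-7 + 0 + 0)) = -605/(26/111 - 7) = -605/(-751/111) = -605*(-111/751) = 67155/751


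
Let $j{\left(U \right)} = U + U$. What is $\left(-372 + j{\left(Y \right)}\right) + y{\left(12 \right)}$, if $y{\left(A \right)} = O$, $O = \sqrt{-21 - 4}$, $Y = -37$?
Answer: $-446 + 5 i \approx -446.0 + 5.0 i$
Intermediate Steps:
$O = 5 i$ ($O = \sqrt{-25} = 5 i \approx 5.0 i$)
$y{\left(A \right)} = 5 i$
$j{\left(U \right)} = 2 U$
$\left(-372 + j{\left(Y \right)}\right) + y{\left(12 \right)} = \left(-372 + 2 \left(-37\right)\right) + 5 i = \left(-372 - 74\right) + 5 i = -446 + 5 i$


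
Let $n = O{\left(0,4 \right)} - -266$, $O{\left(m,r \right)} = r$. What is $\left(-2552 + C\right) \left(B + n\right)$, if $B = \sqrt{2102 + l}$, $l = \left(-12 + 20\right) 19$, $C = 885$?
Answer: $-450090 - 11669 \sqrt{46} \approx -5.2923 \cdot 10^{5}$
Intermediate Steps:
$l = 152$ ($l = 8 \cdot 19 = 152$)
$B = 7 \sqrt{46}$ ($B = \sqrt{2102 + 152} = \sqrt{2254} = 7 \sqrt{46} \approx 47.476$)
$n = 270$ ($n = 4 - -266 = 4 + 266 = 270$)
$\left(-2552 + C\right) \left(B + n\right) = \left(-2552 + 885\right) \left(7 \sqrt{46} + 270\right) = - 1667 \left(270 + 7 \sqrt{46}\right) = -450090 - 11669 \sqrt{46}$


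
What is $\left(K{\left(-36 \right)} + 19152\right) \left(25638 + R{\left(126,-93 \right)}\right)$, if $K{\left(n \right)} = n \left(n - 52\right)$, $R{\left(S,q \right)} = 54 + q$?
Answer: $571369680$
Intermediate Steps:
$K{\left(n \right)} = n \left(-52 + n\right)$
$\left(K{\left(-36 \right)} + 19152\right) \left(25638 + R{\left(126,-93 \right)}\right) = \left(- 36 \left(-52 - 36\right) + 19152\right) \left(25638 + \left(54 - 93\right)\right) = \left(\left(-36\right) \left(-88\right) + 19152\right) \left(25638 - 39\right) = \left(3168 + 19152\right) 25599 = 22320 \cdot 25599 = 571369680$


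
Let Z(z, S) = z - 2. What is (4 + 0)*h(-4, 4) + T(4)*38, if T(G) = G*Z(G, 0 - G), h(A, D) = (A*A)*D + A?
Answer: 544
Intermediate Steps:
h(A, D) = A + D*A² (h(A, D) = A²*D + A = D*A² + A = A + D*A²)
Z(z, S) = -2 + z
T(G) = G*(-2 + G)
(4 + 0)*h(-4, 4) + T(4)*38 = (4 + 0)*(-4*(1 - 4*4)) + (4*(-2 + 4))*38 = 4*(-4*(1 - 16)) + (4*2)*38 = 4*(-4*(-15)) + 8*38 = 4*60 + 304 = 240 + 304 = 544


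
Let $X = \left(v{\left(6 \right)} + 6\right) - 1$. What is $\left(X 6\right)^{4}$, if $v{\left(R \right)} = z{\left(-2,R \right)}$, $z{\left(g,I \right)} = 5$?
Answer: $12960000$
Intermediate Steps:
$v{\left(R \right)} = 5$
$X = 10$ ($X = \left(5 + 6\right) - 1 = 11 - 1 = 10$)
$\left(X 6\right)^{4} = \left(10 \cdot 6\right)^{4} = 60^{4} = 12960000$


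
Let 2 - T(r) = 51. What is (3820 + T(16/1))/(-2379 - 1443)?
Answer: -1257/1274 ≈ -0.98666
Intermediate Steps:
T(r) = -49 (T(r) = 2 - 1*51 = 2 - 51 = -49)
(3820 + T(16/1))/(-2379 - 1443) = (3820 - 49)/(-2379 - 1443) = 3771/(-3822) = 3771*(-1/3822) = -1257/1274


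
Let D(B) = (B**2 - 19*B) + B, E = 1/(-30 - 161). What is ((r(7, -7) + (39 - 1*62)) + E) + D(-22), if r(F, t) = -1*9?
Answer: 161967/191 ≈ 848.00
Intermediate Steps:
E = -1/191 (E = 1/(-191) = -1/191 ≈ -0.0052356)
D(B) = B**2 - 18*B
r(F, t) = -9
((r(7, -7) + (39 - 1*62)) + E) + D(-22) = ((-9 + (39 - 1*62)) - 1/191) - 22*(-18 - 22) = ((-9 + (39 - 62)) - 1/191) - 22*(-40) = ((-9 - 23) - 1/191) + 880 = (-32 - 1/191) + 880 = -6113/191 + 880 = 161967/191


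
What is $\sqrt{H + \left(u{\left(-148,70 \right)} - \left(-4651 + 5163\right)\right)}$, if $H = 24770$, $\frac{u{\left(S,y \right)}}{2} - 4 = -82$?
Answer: $3 \sqrt{2678} \approx 155.25$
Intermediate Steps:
$u{\left(S,y \right)} = -156$ ($u{\left(S,y \right)} = 8 + 2 \left(-82\right) = 8 - 164 = -156$)
$\sqrt{H + \left(u{\left(-148,70 \right)} - \left(-4651 + 5163\right)\right)} = \sqrt{24770 - 668} = \sqrt{24102} = 3 \sqrt{2678}$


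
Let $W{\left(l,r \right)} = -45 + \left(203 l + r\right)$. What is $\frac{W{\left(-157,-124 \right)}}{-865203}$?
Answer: $\frac{10680}{288401} \approx 0.037032$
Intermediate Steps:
$W{\left(l,r \right)} = -45 + r + 203 l$ ($W{\left(l,r \right)} = -45 + \left(r + 203 l\right) = -45 + r + 203 l$)
$\frac{W{\left(-157,-124 \right)}}{-865203} = \frac{-45 - 124 + 203 \left(-157\right)}{-865203} = \left(-45 - 124 - 31871\right) \left(- \frac{1}{865203}\right) = \left(-32040\right) \left(- \frac{1}{865203}\right) = \frac{10680}{288401}$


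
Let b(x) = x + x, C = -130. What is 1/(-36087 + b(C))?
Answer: -1/36347 ≈ -2.7513e-5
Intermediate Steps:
b(x) = 2*x
1/(-36087 + b(C)) = 1/(-36087 + 2*(-130)) = 1/(-36087 - 260) = 1/(-36347) = -1/36347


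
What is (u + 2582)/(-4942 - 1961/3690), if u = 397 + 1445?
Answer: -16324560/18237941 ≈ -0.89509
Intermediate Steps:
u = 1842
(u + 2582)/(-4942 - 1961/3690) = (1842 + 2582)/(-4942 - 1961/3690) = 4424/(-4942 - 1961*1/3690) = 4424/(-4942 - 1961/3690) = 4424/(-18237941/3690) = 4424*(-3690/18237941) = -16324560/18237941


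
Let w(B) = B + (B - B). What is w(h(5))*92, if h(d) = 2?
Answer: 184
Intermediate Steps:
w(B) = B (w(B) = B + 0 = B)
w(h(5))*92 = 2*92 = 184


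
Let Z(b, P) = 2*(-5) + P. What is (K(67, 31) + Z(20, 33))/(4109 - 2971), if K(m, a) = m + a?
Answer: 121/1138 ≈ 0.10633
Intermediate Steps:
Z(b, P) = -10 + P
K(m, a) = a + m
(K(67, 31) + Z(20, 33))/(4109 - 2971) = ((31 + 67) + (-10 + 33))/(4109 - 2971) = (98 + 23)/1138 = 121*(1/1138) = 121/1138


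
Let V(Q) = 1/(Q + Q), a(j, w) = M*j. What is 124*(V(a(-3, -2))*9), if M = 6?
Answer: -31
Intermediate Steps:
a(j, w) = 6*j
V(Q) = 1/(2*Q)
124*(V(a(-3, -2))*9) = 124*((1/(2*((6*(-3)))))*9) = 124*(((½)/(-18))*9) = 124*(((½)*(-1/18))*9) = 124*(-1/36*9) = 124*(-¼) = -31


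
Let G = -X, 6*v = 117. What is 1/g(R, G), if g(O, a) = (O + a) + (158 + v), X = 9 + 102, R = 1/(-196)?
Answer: 196/13033 ≈ 0.015039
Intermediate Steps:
v = 39/2 (v = (⅙)*117 = 39/2 ≈ 19.500)
R = -1/196 ≈ -0.0051020
X = 111
G = -111 (G = -1*111 = -111)
g(O, a) = 355/2 + O + a (g(O, a) = (O + a) + (158 + 39/2) = (O + a) + 355/2 = 355/2 + O + a)
1/g(R, G) = 1/(355/2 - 1/196 - 111) = 1/(13033/196) = 196/13033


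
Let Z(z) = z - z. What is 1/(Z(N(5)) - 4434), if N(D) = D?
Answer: -1/4434 ≈ -0.00022553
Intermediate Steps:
Z(z) = 0
1/(Z(N(5)) - 4434) = 1/(0 - 4434) = 1/(-4434) = -1/4434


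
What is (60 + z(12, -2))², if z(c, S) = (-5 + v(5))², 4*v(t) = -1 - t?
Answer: 167281/16 ≈ 10455.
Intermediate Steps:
v(t) = -¼ - t/4 (v(t) = (-1 - t)/4 = -¼ - t/4)
z(c, S) = 169/4 (z(c, S) = (-5 + (-¼ - ¼*5))² = (-5 + (-¼ - 5/4))² = (-5 - 3/2)² = (-13/2)² = 169/4)
(60 + z(12, -2))² = (60 + 169/4)² = (409/4)² = 167281/16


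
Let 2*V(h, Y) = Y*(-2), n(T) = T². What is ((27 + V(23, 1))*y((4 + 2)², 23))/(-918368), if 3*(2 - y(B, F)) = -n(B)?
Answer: -2821/229592 ≈ -0.012287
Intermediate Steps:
y(B, F) = 2 + B²/3 (y(B, F) = 2 - (-1)*B²/3 = 2 + B²/3)
V(h, Y) = -Y (V(h, Y) = (Y*(-2))/2 = (-2*Y)/2 = -Y)
((27 + V(23, 1))*y((4 + 2)², 23))/(-918368) = ((27 - 1*1)*(2 + ((4 + 2)²)²/3))/(-918368) = ((27 - 1)*(2 + (6²)²/3))*(-1/918368) = (26*(2 + (⅓)*36²))*(-1/918368) = (26*(2 + (⅓)*1296))*(-1/918368) = (26*(2 + 432))*(-1/918368) = (26*434)*(-1/918368) = 11284*(-1/918368) = -2821/229592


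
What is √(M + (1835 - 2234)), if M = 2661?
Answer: √2262 ≈ 47.560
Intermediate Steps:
√(M + (1835 - 2234)) = √(2661 + (1835 - 2234)) = √(2661 - 399) = √2262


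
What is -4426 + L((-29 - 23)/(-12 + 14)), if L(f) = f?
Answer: -4452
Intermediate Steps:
-4426 + L((-29 - 23)/(-12 + 14)) = -4426 + (-29 - 23)/(-12 + 14) = -4426 - 52/2 = -4426 - 52*½ = -4426 - 26 = -4452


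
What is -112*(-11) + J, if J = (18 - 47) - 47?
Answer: 1156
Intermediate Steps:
J = -76 (J = -29 - 47 = -76)
-112*(-11) + J = -112*(-11) - 76 = 1232 - 76 = 1156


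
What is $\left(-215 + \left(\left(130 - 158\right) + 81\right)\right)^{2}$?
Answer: $26244$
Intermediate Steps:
$\left(-215 + \left(\left(130 - 158\right) + 81\right)\right)^{2} = \left(-215 + \left(-28 + 81\right)\right)^{2} = \left(-215 + 53\right)^{2} = \left(-162\right)^{2} = 26244$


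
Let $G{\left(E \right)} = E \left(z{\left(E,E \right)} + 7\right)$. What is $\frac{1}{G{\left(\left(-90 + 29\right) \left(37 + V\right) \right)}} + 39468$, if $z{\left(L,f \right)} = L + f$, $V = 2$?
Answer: $\frac{446092161373}{11302629} \approx 39468.0$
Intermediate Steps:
$G{\left(E \right)} = E \left(7 + 2 E\right)$ ($G{\left(E \right)} = E \left(\left(E + E\right) + 7\right) = E \left(2 E + 7\right) = E \left(7 + 2 E\right)$)
$\frac{1}{G{\left(\left(-90 + 29\right) \left(37 + V\right) \right)}} + 39468 = \frac{1}{\left(-90 + 29\right) \left(37 + 2\right) \left(7 + 2 \left(-90 + 29\right) \left(37 + 2\right)\right)} + 39468 = \frac{1}{\left(-61\right) 39 \left(7 + 2 \left(\left(-61\right) 39\right)\right)} + 39468 = \frac{1}{\left(-2379\right) \left(7 + 2 \left(-2379\right)\right)} + 39468 = \frac{1}{\left(-2379\right) \left(7 - 4758\right)} + 39468 = \frac{1}{\left(-2379\right) \left(-4751\right)} + 39468 = \frac{1}{11302629} + 39468 = \frac{446092161373}{11302629}$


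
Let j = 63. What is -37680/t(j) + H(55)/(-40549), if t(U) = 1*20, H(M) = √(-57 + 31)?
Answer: -1884 - I*√26/40549 ≈ -1884.0 - 0.00012575*I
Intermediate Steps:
H(M) = I*√26 (H(M) = √(-26) = I*√26)
t(U) = 20
-37680/t(j) + H(55)/(-40549) = -37680/20 + (I*√26)/(-40549) = -37680*1/20 + (I*√26)*(-1/40549) = -1884 - I*√26/40549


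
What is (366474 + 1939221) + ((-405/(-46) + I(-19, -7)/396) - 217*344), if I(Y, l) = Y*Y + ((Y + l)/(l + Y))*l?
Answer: 1693372034/759 ≈ 2.2311e+6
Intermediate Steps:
I(Y, l) = l + Y**2 (I(Y, l) = Y**2 + ((Y + l)/(Y + l))*l = Y**2 + 1*l = Y**2 + l = l + Y**2)
(366474 + 1939221) + ((-405/(-46) + I(-19, -7)/396) - 217*344) = (366474 + 1939221) + ((-405/(-46) + (-7 + (-19)**2)/396) - 217*344) = 2305695 + ((-405*(-1/46) + (-7 + 361)*(1/396)) - 74648) = 2305695 + ((405/46 + 354*(1/396)) - 74648) = 2305695 + ((405/46 + 59/66) - 74648) = 2305695 + (7361/759 - 74648) = 2305695 - 56650471/759 = 1693372034/759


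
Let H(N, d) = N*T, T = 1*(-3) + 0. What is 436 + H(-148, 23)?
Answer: 880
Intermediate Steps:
T = -3 (T = -3 + 0 = -3)
H(N, d) = -3*N (H(N, d) = N*(-3) = -3*N)
436 + H(-148, 23) = 436 - 3*(-148) = 436 + 444 = 880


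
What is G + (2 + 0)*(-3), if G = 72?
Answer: 66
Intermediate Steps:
G + (2 + 0)*(-3) = 72 + (2 + 0)*(-3) = 72 + 2*(-3) = 72 - 6 = 66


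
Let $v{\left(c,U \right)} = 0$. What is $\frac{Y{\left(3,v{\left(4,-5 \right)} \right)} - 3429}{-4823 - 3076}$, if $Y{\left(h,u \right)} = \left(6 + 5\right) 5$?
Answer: $\frac{3374}{7899} \approx 0.42714$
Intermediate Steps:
$Y{\left(h,u \right)} = 55$ ($Y{\left(h,u \right)} = 11 \cdot 5 = 55$)
$\frac{Y{\left(3,v{\left(4,-5 \right)} \right)} - 3429}{-4823 - 3076} = \frac{55 - 3429}{-4823 - 3076} = - \frac{3374}{-7899} = \left(-3374\right) \left(- \frac{1}{7899}\right) = \frac{3374}{7899}$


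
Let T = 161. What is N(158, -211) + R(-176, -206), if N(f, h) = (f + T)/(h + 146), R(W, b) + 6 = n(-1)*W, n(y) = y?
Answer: 10731/65 ≈ 165.09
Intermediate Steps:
R(W, b) = -6 - W
N(f, h) = (161 + f)/(146 + h) (N(f, h) = (f + 161)/(h + 146) = (161 + f)/(146 + h))
N(158, -211) + R(-176, -206) = (161 + 158)/(146 - 211) + (-6 - 1*(-176)) = 319/(-65) + (-6 + 176) = -1/65*319 + 170 = -319/65 + 170 = 10731/65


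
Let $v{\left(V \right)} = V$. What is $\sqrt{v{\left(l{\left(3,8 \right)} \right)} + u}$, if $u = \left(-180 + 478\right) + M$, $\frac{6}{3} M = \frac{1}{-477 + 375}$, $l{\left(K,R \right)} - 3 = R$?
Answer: $\frac{\sqrt{3214785}}{102} \approx 17.578$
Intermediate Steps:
$l{\left(K,R \right)} = 3 + R$
$M = - \frac{1}{204}$ ($M = \frac{1}{2 \left(-477 + 375\right)} = \frac{1}{2 \left(-102\right)} = \frac{1}{2} \left(- \frac{1}{102}\right) = - \frac{1}{204} \approx -0.004902$)
$u = \frac{60791}{204}$ ($u = \left(-180 + 478\right) - \frac{1}{204} = 298 - \frac{1}{204} = \frac{60791}{204} \approx 298.0$)
$\sqrt{v{\left(l{\left(3,8 \right)} \right)} + u} = \sqrt{\left(3 + 8\right) + \frac{60791}{204}} = \sqrt{11 + \frac{60791}{204}} = \sqrt{\frac{63035}{204}} = \frac{\sqrt{3214785}}{102}$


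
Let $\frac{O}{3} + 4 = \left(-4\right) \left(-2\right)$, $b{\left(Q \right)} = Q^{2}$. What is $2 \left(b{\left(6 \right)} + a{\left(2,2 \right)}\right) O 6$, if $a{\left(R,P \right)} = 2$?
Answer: $5472$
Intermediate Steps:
$O = 12$ ($O = -12 + 3 \left(\left(-4\right) \left(-2\right)\right) = -12 + 3 \cdot 8 = -12 + 24 = 12$)
$2 \left(b{\left(6 \right)} + a{\left(2,2 \right)}\right) O 6 = 2 \left(6^{2} + 2\right) 12 \cdot 6 = 2 \left(36 + 2\right) 12 \cdot 6 = 2 \cdot 38 \cdot 12 \cdot 6 = 76 \cdot 12 \cdot 6 = 912 \cdot 6 = 5472$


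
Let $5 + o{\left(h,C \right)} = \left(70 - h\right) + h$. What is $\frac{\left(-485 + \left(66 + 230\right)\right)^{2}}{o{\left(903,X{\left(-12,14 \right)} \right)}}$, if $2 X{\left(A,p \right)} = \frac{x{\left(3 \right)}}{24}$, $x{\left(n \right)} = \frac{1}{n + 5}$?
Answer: $\frac{35721}{65} \approx 549.55$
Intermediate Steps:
$x{\left(n \right)} = \frac{1}{5 + n}$
$X{\left(A,p \right)} = \frac{1}{384}$ ($X{\left(A,p \right)} = \frac{\frac{1}{5 + 3} \cdot \frac{1}{24}}{2} = \frac{\frac{1}{8} \cdot \frac{1}{24}}{2} = \frac{1}{2} \cdot \frac{1}{192} = \frac{1}{384}$)
$o{\left(h,C \right)} = 65$ ($o{\left(h,C \right)} = -5 + \left(\left(70 - h\right) + h\right) = -5 + 70 = 65$)
$\frac{\left(-485 + \left(66 + 230\right)\right)^{2}}{o{\left(903,X{\left(-12,14 \right)} \right)}} = \frac{\left(-485 + \left(66 + 230\right)\right)^{2}}{65} = \left(-485 + 296\right)^{2} \cdot \frac{1}{65} = \left(-189\right)^{2} \cdot \frac{1}{65} = 35721 \cdot \frac{1}{65} = \frac{35721}{65}$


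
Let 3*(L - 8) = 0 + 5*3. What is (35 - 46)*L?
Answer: -143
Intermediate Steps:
L = 13 (L = 8 + (0 + 5*3)/3 = 8 + (0 + 15)/3 = 8 + (⅓)*15 = 8 + 5 = 13)
(35 - 46)*L = (35 - 46)*13 = -11*13 = -143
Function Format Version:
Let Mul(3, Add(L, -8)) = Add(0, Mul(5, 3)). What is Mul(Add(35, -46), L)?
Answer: -143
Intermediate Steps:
L = 13 (L = Add(8, Mul(Rational(1, 3), Add(0, Mul(5, 3)))) = Add(8, Mul(Rational(1, 3), Add(0, 15))) = Add(8, Mul(Rational(1, 3), 15)) = Add(8, 5) = 13)
Mul(Add(35, -46), L) = Mul(Add(35, -46), 13) = Mul(-11, 13) = -143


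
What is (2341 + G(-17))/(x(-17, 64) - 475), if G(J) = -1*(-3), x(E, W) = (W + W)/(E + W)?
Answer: -110168/22197 ≈ -4.9632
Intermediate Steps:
x(E, W) = 2*W/(E + W) (x(E, W) = (2*W)/(E + W) = 2*W/(E + W))
G(J) = 3
(2341 + G(-17))/(x(-17, 64) - 475) = (2341 + 3)/(2*64/(-17 + 64) - 475) = 2344/(2*64/47 - 475) = 2344/(2*64*(1/47) - 475) = 2344/(128/47 - 475) = 2344/(-22197/47) = 2344*(-47/22197) = -110168/22197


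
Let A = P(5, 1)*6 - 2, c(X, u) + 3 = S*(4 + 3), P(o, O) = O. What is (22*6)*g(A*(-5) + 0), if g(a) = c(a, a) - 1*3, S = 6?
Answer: 4752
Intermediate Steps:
c(X, u) = 39 (c(X, u) = -3 + 6*(4 + 3) = -3 + 6*7 = -3 + 42 = 39)
A = 4 (A = 1*6 - 2 = 6 - 2 = 4)
g(a) = 36 (g(a) = 39 - 1*3 = 39 - 3 = 36)
(22*6)*g(A*(-5) + 0) = (22*6)*36 = 132*36 = 4752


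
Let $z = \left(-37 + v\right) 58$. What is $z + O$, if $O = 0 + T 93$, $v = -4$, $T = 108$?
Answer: $7666$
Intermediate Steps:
$O = 10044$ ($O = 0 + 108 \cdot 93 = 0 + 10044 = 10044$)
$z = -2378$ ($z = \left(-37 - 4\right) 58 = \left(-41\right) 58 = -2378$)
$z + O = -2378 + 10044 = 7666$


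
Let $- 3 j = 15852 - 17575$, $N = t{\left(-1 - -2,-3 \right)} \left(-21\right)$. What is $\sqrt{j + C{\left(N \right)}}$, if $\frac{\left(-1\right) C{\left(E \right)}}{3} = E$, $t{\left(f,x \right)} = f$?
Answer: $\frac{2 \sqrt{1434}}{3} \approx 25.245$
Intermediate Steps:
$N = -21$ ($N = \left(-1 - -2\right) \left(-21\right) = \left(-1 + 2\right) \left(-21\right) = 1 \left(-21\right) = -21$)
$C{\left(E \right)} = - 3 E$
$j = \frac{1723}{3}$ ($j = - \frac{15852 - 17575}{3} = \left(- \frac{1}{3}\right) \left(-1723\right) = \frac{1723}{3} \approx 574.33$)
$\sqrt{j + C{\left(N \right)}} = \sqrt{\frac{1723}{3} - -63} = \sqrt{\frac{1723}{3} + 63} = \sqrt{\frac{1912}{3}} = \frac{2 \sqrt{1434}}{3}$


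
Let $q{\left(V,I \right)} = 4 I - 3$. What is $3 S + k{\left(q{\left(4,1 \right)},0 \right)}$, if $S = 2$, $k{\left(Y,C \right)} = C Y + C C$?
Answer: $6$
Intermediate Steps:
$q{\left(V,I \right)} = -3 + 4 I$
$k{\left(Y,C \right)} = C^{2} + C Y$ ($k{\left(Y,C \right)} = C Y + C^{2} = C^{2} + C Y$)
$3 S + k{\left(q{\left(4,1 \right)},0 \right)} = 3 \cdot 2 + 0 \left(0 + \left(-3 + 4 \cdot 1\right)\right) = 6 + 0 \left(0 + \left(-3 + 4\right)\right) = 6 + 0 \left(0 + 1\right) = 6 + 0 \cdot 1 = 6 + 0 = 6$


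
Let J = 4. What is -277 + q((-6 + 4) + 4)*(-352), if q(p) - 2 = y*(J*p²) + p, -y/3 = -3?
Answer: -52373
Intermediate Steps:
y = 9 (y = -3*(-3) = 9)
q(p) = 2 + p + 36*p² (q(p) = 2 + (9*(4*p²) + p) = 2 + (36*p² + p) = 2 + (p + 36*p²) = 2 + p + 36*p²)
-277 + q((-6 + 4) + 4)*(-352) = -277 + (2 + ((-6 + 4) + 4) + 36*((-6 + 4) + 4)²)*(-352) = -277 + (2 + (-2 + 4) + 36*(-2 + 4)²)*(-352) = -277 + (2 + 2 + 36*2²)*(-352) = -277 + (2 + 2 + 36*4)*(-352) = -277 + (2 + 2 + 144)*(-352) = -277 + 148*(-352) = -277 - 52096 = -52373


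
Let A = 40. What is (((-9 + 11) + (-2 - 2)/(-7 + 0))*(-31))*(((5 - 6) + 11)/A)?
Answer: -279/14 ≈ -19.929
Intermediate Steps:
(((-9 + 11) + (-2 - 2)/(-7 + 0))*(-31))*(((5 - 6) + 11)/A) = (((-9 + 11) + (-2 - 2)/(-7 + 0))*(-31))*(((5 - 6) + 11)/40) = ((2 - 4/(-7))*(-31))*((-1 + 11)*(1/40)) = ((2 - 4*(-1/7))*(-31))*(10*(1/40)) = ((2 + 4/7)*(-31))*(1/4) = ((18/7)*(-31))*(1/4) = -558/7*1/4 = -279/14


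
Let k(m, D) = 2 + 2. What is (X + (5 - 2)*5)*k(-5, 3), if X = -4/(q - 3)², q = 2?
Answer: 44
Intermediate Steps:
k(m, D) = 4
X = -4 (X = -4/(2 - 3)² = -4/((-1)²) = -4/1 = -4*1 = -4)
(X + (5 - 2)*5)*k(-5, 3) = (-4 + (5 - 2)*5)*4 = (-4 + 3*5)*4 = (-4 + 15)*4 = 11*4 = 44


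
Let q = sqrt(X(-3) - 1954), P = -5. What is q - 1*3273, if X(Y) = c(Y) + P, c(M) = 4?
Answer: -3273 + I*sqrt(1955) ≈ -3273.0 + 44.215*I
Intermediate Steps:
X(Y) = -1 (X(Y) = 4 - 5 = -1)
q = I*sqrt(1955) (q = sqrt(-1 - 1954) = sqrt(-1955) = I*sqrt(1955) ≈ 44.215*I)
q - 1*3273 = I*sqrt(1955) - 1*3273 = I*sqrt(1955) - 3273 = -3273 + I*sqrt(1955)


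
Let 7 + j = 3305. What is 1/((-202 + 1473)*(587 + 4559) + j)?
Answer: 1/6543864 ≈ 1.5281e-7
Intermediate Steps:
j = 3298 (j = -7 + 3305 = 3298)
1/((-202 + 1473)*(587 + 4559) + j) = 1/((-202 + 1473)*(587 + 4559) + 3298) = 1/(1271*5146 + 3298) = 1/(6540566 + 3298) = 1/6543864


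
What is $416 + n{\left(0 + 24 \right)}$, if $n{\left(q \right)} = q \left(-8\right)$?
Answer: $224$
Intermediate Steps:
$n{\left(q \right)} = - 8 q$
$416 + n{\left(0 + 24 \right)} = 416 - 8 \left(0 + 24\right) = 416 - 192 = 224$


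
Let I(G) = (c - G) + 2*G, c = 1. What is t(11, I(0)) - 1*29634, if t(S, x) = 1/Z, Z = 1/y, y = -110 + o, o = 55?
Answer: -29689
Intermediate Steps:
y = -55 (y = -110 + 55 = -55)
Z = -1/55 (Z = 1/(-55) = -1/55 ≈ -0.018182)
I(G) = 1 + G (I(G) = (1 - G) + 2*G = 1 + G)
t(S, x) = -55 (t(S, x) = 1/(-1/55) = -55)
t(11, I(0)) - 1*29634 = -55 - 1*29634 = -55 - 29634 = -29689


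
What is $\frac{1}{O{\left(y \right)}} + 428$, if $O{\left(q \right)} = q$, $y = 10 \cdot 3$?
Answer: $\frac{12841}{30} \approx 428.03$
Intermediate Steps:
$y = 30$
$\frac{1}{O{\left(y \right)}} + 428 = \frac{1}{30} + 428 = \frac{12841}{30}$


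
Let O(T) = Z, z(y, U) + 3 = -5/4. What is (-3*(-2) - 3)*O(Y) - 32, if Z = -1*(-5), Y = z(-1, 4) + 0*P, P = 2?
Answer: -17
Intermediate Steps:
z(y, U) = -17/4 (z(y, U) = -3 - 5/4 = -17/4)
Y = -17/4 (Y = -17/4 + 0*2 = -17/4 + 0 = -17/4 ≈ -4.2500)
Z = 5
O(T) = 5
(-3*(-2) - 3)*O(Y) - 32 = (-3*(-2) - 3)*5 - 32 = (6 - 3)*5 - 32 = 3*5 - 32 = 15 - 32 = -17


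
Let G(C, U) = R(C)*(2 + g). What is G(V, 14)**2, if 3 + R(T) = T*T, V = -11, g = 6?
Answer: 891136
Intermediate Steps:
R(T) = -3 + T**2 (R(T) = -3 + T*T = -3 + T**2)
G(C, U) = -24 + 8*C**2 (G(C, U) = (-3 + C**2)*(2 + 6) = (-3 + C**2)*8 = -24 + 8*C**2)
G(V, 14)**2 = (-24 + 8*(-11)**2)**2 = (-24 + 8*121)**2 = (-24 + 968)**2 = 944**2 = 891136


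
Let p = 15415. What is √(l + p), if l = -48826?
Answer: I*√33411 ≈ 182.79*I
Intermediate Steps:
√(l + p) = √(-48826 + 15415) = √(-33411) = I*√33411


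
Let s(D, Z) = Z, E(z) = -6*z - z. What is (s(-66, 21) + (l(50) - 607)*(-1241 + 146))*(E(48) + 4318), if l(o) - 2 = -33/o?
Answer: 13204684317/5 ≈ 2.6409e+9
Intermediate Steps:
E(z) = -7*z
l(o) = 2 - 33/o
(s(-66, 21) + (l(50) - 607)*(-1241 + 146))*(E(48) + 4318) = (21 + ((2 - 33/50) - 607)*(-1241 + 146))*(-7*48 + 4318) = (21 + ((2 - 33*1/50) - 607)*(-1095))*(-336 + 4318) = (21 + ((2 - 33/50) - 607)*(-1095))*3982 = (21 + (67/50 - 607)*(-1095))*3982 = (21 - 30283/50*(-1095))*3982 = (21 + 6631977/10)*3982 = (6632187/10)*3982 = 13204684317/5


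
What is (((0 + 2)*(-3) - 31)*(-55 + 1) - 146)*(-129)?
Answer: -238908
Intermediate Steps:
(((0 + 2)*(-3) - 31)*(-55 + 1) - 146)*(-129) = ((2*(-3) - 31)*(-54) - 146)*(-129) = ((-6 - 31)*(-54) - 146)*(-129) = (-37*(-54) - 146)*(-129) = (1998 - 146)*(-129) = 1852*(-129) = -238908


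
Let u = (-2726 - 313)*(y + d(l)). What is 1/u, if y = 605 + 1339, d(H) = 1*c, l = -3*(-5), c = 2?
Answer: -1/5913894 ≈ -1.6909e-7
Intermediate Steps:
l = 15
d(H) = 2 (d(H) = 1*2 = 2)
y = 1944
u = -5913894 (u = (-2726 - 313)*(1944 + 2) = -3039*1946 = -5913894)
1/u = 1/(-5913894) = -1/5913894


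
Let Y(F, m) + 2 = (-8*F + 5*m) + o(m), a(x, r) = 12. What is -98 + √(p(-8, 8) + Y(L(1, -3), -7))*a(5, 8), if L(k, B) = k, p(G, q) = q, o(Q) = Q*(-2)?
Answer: -98 + 12*I*√23 ≈ -98.0 + 57.55*I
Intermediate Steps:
o(Q) = -2*Q
Y(F, m) = -2 - 8*F + 3*m (Y(F, m) = -2 + ((-8*F + 5*m) - 2*m) = -2 + (-8*F + 3*m) = -2 - 8*F + 3*m)
-98 + √(p(-8, 8) + Y(L(1, -3), -7))*a(5, 8) = -98 + √(8 + (-2 - 8*1 + 3*(-7)))*12 = -98 + √(8 + (-2 - 8 - 21))*12 = -98 + √(8 - 31)*12 = -98 + √(-23)*12 = -98 + (I*√23)*12 = -98 + 12*I*√23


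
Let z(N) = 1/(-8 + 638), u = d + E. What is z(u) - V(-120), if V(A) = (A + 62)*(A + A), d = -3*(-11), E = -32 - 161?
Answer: -8769599/630 ≈ -13920.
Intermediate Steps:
E = -193
d = 33
u = -160 (u = 33 - 193 = -160)
V(A) = 2*A*(62 + A) (V(A) = (62 + A)*(2*A) = 2*A*(62 + A))
z(N) = 1/630
z(u) - V(-120) = 1/630 - 2*(-120)*(62 - 120) = 1/630 - 2*(-120)*(-58) = 1/630 - 1*13920 = 1/630 - 13920 = -8769599/630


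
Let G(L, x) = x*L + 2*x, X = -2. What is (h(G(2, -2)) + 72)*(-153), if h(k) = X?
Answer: -10710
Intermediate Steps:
G(L, x) = 2*x + L*x (G(L, x) = L*x + 2*x = 2*x + L*x)
h(k) = -2
(h(G(2, -2)) + 72)*(-153) = (-2 + 72)*(-153) = 70*(-153) = -10710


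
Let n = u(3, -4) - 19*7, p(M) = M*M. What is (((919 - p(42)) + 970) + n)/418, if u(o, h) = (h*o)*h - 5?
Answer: 35/418 ≈ 0.083732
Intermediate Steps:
p(M) = M**2
u(o, h) = -5 + o*h**2 (u(o, h) = o*h**2 - 5 = -5 + o*h**2)
n = -90 (n = (-5 + 3*(-4)**2) - 19*7 = (-5 + 3*16) - 133 = (-5 + 48) - 133 = 43 - 133 = -90)
(((919 - p(42)) + 970) + n)/418 = (((919 - 1*42**2) + 970) - 90)/418 = (((919 - 1*1764) + 970) - 90)*(1/418) = (((919 - 1764) + 970) - 90)*(1/418) = ((-845 + 970) - 90)*(1/418) = (125 - 90)*(1/418) = 35*(1/418) = 35/418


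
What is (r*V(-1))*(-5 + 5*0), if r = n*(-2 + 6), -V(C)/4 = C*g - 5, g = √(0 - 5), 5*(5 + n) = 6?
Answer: 1520 + 304*I*√5 ≈ 1520.0 + 679.76*I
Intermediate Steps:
n = -19/5 (n = -5 + (⅕)*6 = -5 + 6/5 = -19/5 ≈ -3.8000)
g = I*√5 (g = √(-5) = I*√5 ≈ 2.2361*I)
V(C) = 20 - 4*I*C*√5 (V(C) = -4*(C*(I*√5) - 5) = -4*(I*C*√5 - 5) = -4*(-5 + I*C*√5) = 20 - 4*I*C*√5)
r = -76/5 (r = -19*(-2 + 6)/5 = -19/5*4 = -76/5 ≈ -15.200)
(r*V(-1))*(-5 + 5*0) = (-76*(20 - 4*I*(-1)*√5)/5)*(-5 + 5*0) = (-76*(20 + 4*I*√5)/5)*(-5 + 0) = (-304 - 304*I*√5/5)*(-5) = 1520 + 304*I*√5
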